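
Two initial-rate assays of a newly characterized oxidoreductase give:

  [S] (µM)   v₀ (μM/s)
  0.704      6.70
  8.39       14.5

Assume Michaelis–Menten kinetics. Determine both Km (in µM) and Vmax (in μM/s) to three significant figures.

Km = 1.00 µM; Vmax = 16.2 μM/s

From v = Vmax[S]/(Km+[S]), each point gives Vmax = v(Km+[S])/[S].
Equating: 6.70(Km+0.704)/0.704 = 14.5(Km+8.39)/8.39.
9.517·Km + 6.70 = 1.728·Km + 14.5, so (9.517 − 1.728)·Km = 14.5 − 6.70.
Km = 7.800/7.789 = 1.00 µM; then Vmax = 6.70(1.00+0.704)/0.704 = 16.2 μM/s.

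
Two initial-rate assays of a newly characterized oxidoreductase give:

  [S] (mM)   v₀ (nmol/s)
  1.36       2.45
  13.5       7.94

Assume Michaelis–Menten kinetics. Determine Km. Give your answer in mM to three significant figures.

4.52 mM

From v = Vmax[S]/(Km+[S]), each point gives Vmax = v(Km+[S])/[S].
Equating: 2.45(Km+1.36)/1.36 = 7.94(Km+13.5)/13.5.
1.801·Km + 2.45 = 0.5881·Km + 7.94, so (1.801 − 0.5881)·Km = 7.94 − 2.45.
Km = 5.490/1.213 = 4.52 mM; then Vmax = 2.45(4.52+1.36)/1.36 = 10.6 nmol/s.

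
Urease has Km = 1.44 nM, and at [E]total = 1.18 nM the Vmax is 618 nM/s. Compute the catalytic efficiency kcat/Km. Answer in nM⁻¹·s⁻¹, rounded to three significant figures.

kcat = Vmax/[E]total = 618/1.18 = 524 s⁻¹.
kcat/Km = 524/1.44 = 364 nM⁻¹·s⁻¹.

364 nM⁻¹·s⁻¹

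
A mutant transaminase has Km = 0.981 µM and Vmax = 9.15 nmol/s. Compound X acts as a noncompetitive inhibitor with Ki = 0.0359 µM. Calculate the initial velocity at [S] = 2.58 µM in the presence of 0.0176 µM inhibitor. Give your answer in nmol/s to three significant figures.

4.45 nmol/s

α = 1 + [I]/Ki = 1 + 0.0176/0.0359 = 1.490.
For a noncompetitive inhibitor, Vmax is reduced to Vmax/α while Km is unchanged: Km,app = 0.981 µM, Vmax,app = 6.14 nmol/s.
v = Vmax,app·[S]/(Km,app + [S]) = 6.14 × 2.58/(0.981 + 2.58) = 4.45 nmol/s.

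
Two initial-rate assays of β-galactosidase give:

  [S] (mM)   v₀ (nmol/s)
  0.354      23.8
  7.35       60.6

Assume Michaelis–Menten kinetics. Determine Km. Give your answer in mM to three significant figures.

In reciprocal form, 1/v = (Km/Vmax)·(1/[S]) + 1/Vmax. The two points give (1/[S], 1/v) = (2.825, 0.04202) and (0.1361, 0.01650).
Slope = (0.04202 − 0.01650)/(2.825 − 0.1361) = 0.009489; intercept = 0.04202 − 0.009489×2.825 = 0.01521.
Vmax = 1/intercept = 65.7 nmol/s; Km = slope × Vmax = 0.009489 × 65.7 = 0.624 mM.

0.624 mM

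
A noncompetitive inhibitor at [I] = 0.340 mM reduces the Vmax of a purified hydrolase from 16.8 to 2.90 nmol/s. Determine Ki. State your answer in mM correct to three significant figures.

0.0709 mM

Noncompetitive: Vmax,app = Vmax/α with α = 1 + [I]/Ki.
α = Vmax/Vmax,app = 16.8/2.90 = 5.793.
Since α = 1 + [I]/Ki, [I]/Ki = 5.793 − 1 = 4.793 and Ki = 0.340/4.793 = 0.0709 mM.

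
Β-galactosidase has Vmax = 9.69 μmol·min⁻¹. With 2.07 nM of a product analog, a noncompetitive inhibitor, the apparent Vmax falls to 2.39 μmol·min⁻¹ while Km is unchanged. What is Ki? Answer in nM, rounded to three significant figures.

0.678 nM

Noncompetitive: Vmax,app = Vmax/α with α = 1 + [I]/Ki.
α = Vmax/Vmax,app = 9.69/2.39 = 4.054.
Ki = [I]/(α − 1) = 2.07/3.054 = 0.678 nM.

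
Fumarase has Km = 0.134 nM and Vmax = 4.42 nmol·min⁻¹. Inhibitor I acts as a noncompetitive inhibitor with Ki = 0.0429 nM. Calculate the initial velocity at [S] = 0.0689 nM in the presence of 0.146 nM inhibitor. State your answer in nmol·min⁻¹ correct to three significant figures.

α = 1 + [I]/Ki = 1 + 0.146/0.0429 = 4.403.
For a noncompetitive inhibitor, Vmax is reduced to Vmax/α while Km is unchanged: Km,app = 0.134 nM, Vmax,app = 1.00 nmol·min⁻¹.
v = Vmax,app·[S]/(Km,app + [S]) = 1.00 × 0.0689/(0.134 + 0.0689) = 0.341 nmol·min⁻¹.

0.341 nmol·min⁻¹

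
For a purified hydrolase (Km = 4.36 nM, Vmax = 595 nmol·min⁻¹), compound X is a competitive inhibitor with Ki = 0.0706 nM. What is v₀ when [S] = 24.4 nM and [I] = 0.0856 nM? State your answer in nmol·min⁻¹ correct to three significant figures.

With α = 1 + [I]/Ki = 1 + 0.0856/0.0706 = 2.212, the competitive rate law is v = Vmax[S] / (αKm + [S]).
v = 595×24.4 / (2.212×4.36 + 24.4) = 14520/34.05 = 426 nmol·min⁻¹.

426 nmol·min⁻¹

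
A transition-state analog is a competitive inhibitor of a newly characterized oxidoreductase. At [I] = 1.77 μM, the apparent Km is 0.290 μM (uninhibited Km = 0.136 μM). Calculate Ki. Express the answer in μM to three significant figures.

Competitive: Km,app = α·Km with α = 1 + [I]/Ki.
α = Km,app/Km = 0.290/0.136 = 2.132.
Ki = [I]/(α − 1) = 1.77/1.132 = 1.56 μM.

1.56 μM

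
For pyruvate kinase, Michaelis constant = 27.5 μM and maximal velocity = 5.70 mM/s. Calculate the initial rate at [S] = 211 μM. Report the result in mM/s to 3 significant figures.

[S]/(Km+[S]) = 211/238.5 = 0.8847, the fractional saturation.
v = 0.8847 × Vmax = 0.8847 × 5.70 = 5.04 mM/s.

5.04 mM/s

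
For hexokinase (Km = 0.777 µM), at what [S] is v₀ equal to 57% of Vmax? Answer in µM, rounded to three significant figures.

1.03 µM

v/Vmax = [S]/(Km+[S]) = 0.57, so [S] = Km·0.57/(1 − 0.57) = 0.777 × 1.326.
[S] = 1.03 µM.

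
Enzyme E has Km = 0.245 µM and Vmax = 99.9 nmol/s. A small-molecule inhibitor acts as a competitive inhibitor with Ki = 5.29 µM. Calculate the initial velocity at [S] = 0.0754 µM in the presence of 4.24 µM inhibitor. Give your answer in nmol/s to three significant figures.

α = 1 + [I]/Ki = 1 + 4.24/5.29 = 1.802.
For a competitive inhibitor, Vmax is unchanged and the apparent Km becomes α·Km: Km,app = 0.441 µM, Vmax,app = 99.9 nmol/s.
v = Vmax,app·[S]/(Km,app + [S]) = 99.9 × 0.0754/(0.441 + 0.0754) = 14.6 nmol/s.

14.6 nmol/s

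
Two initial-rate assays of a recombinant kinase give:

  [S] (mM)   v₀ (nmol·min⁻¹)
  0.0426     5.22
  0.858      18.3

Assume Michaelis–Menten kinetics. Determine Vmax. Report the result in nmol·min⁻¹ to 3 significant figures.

21.1 nmol·min⁻¹

From v = Vmax[S]/(Km+[S]), each point gives Vmax = v(Km+[S])/[S].
Equating: 5.22(Km+0.0426)/0.0426 = 18.3(Km+0.858)/0.858.
122.5·Km + 5.22 = 21.33·Km + 18.3, so (122.5 − 21.33)·Km = 18.3 − 5.22.
Km = 13.08/101.2 = 0.129 mM; then Vmax = 5.22(0.129+0.0426)/0.0426 = 21.1 nmol·min⁻¹.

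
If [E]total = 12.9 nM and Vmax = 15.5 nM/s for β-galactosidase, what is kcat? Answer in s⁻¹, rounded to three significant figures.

1.20 s⁻¹

kcat = Vmax/[E]total = 15.5 nM/s / 12.9 nM = 1.20 s⁻¹.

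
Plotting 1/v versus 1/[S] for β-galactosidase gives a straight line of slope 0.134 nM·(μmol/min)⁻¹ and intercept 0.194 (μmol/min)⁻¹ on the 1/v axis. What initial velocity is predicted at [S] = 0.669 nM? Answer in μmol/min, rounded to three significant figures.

2.54 μmol/min

The y-intercept is 1/Vmax, so Vmax = 1/0.194 = 5.15 μmol/min.
The slope is Km/Vmax, so Km = 0.134 × 5.15 = 0.691 nM.
Then v = 5.15 × 0.669/(0.691 + 0.669) = 2.54 μmol/min.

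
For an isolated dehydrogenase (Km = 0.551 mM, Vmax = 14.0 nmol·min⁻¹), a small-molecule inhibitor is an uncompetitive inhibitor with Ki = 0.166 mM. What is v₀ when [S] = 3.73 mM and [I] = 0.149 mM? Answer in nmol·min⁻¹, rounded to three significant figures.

6.84 nmol·min⁻¹

α = 1 + [I]/Ki = 1 + 0.149/0.166 = 1.898.
For an uncompetitive inhibitor, both parameters are divided by α, giving Vmax/α and Km/α: Km,app = 0.290 mM, Vmax,app = 7.38 nmol·min⁻¹.
v = Vmax,app·[S]/(Km,app + [S]) = 7.38 × 3.73/(0.290 + 3.73) = 6.84 nmol·min⁻¹.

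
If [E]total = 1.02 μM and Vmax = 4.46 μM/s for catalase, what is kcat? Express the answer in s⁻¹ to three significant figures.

4.37 s⁻¹

kcat = Vmax/[E]total = 4.46 μM/s / 1.02 μM = 4.37 s⁻¹.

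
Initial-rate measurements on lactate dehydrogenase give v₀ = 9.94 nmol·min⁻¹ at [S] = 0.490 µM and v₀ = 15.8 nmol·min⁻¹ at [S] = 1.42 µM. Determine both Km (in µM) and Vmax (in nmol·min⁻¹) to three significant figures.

Km = 0.640 µM; Vmax = 22.9 nmol·min⁻¹

From v = Vmax[S]/(Km+[S]), each point gives Vmax = v(Km+[S])/[S].
Equating: 9.94(Km+0.490)/0.490 = 15.8(Km+1.42)/1.42.
20.29·Km + 9.94 = 11.13·Km + 15.8, so (20.29 − 11.13)·Km = 15.8 − 9.94.
Km = 5.860/9.159 = 0.640 µM; then Vmax = 9.94(0.640+0.490)/0.490 = 22.9 nmol·min⁻¹.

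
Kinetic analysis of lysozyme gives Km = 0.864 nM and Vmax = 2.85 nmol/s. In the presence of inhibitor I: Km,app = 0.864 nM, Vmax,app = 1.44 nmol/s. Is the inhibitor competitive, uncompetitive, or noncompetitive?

noncompetitive

Vmax decreases (2.85 → 1.44 nmol/s) while Km is unchanged — pure noncompetitive inhibition.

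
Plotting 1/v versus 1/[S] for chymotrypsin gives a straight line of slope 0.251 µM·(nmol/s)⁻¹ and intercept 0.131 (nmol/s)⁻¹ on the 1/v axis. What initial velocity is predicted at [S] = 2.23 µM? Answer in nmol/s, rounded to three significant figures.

The y-intercept is 1/Vmax, so Vmax = 1/0.131 = 7.63 nmol/s.
The slope is Km/Vmax, so Km = 0.251 × 7.63 = 1.92 µM.
Then v = 7.63 × 2.23/(1.92 + 2.23) = 4.11 nmol/s.

4.11 nmol/s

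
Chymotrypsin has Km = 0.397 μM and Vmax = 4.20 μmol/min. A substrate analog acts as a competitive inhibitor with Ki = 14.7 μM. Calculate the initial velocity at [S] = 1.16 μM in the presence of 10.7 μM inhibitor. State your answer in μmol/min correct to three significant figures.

2.64 μmol/min

With α = 1 + [I]/Ki = 1 + 10.7/14.7 = 1.728, the competitive rate law is v = Vmax[S] / (αKm + [S]).
v = 4.20×1.16 / (1.728×0.397 + 1.16) = 4.872/1.846 = 2.64 μmol/min.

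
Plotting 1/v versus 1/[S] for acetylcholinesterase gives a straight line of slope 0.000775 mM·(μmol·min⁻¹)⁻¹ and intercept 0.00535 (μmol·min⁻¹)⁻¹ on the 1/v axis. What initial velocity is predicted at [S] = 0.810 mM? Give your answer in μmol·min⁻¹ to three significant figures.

159 μmol·min⁻¹

The y-intercept is 1/Vmax, so Vmax = 1/0.00535 = 187 μmol·min⁻¹.
The slope is Km/Vmax, so Km = 0.000775 × 187 = 0.145 mM.
Then v = 187 × 0.810/(0.145 + 0.810) = 159 μmol·min⁻¹.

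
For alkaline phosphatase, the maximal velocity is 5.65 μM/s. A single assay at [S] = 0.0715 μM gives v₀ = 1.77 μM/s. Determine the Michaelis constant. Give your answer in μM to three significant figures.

0.157 μM

From v = Vmax[S]/(Km+[S]), Km = [S](Vmax − v)/v.
Km = 0.0715 × (5.65 − 1.77) / 1.77 = 0.2774/1.77 = 0.157 μM.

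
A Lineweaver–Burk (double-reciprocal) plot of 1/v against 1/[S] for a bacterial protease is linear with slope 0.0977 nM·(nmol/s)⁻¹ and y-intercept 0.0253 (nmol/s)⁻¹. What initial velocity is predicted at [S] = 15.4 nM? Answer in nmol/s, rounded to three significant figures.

The y-intercept is 1/Vmax, so Vmax = 1/0.0253 = 39.5 nmol/s.
The slope is Km/Vmax, so Km = 0.0977 × 39.5 = 3.86 nM.
Then v = 39.5 × 15.4/(3.86 + 15.4) = 31.6 nmol/s.

31.6 nmol/s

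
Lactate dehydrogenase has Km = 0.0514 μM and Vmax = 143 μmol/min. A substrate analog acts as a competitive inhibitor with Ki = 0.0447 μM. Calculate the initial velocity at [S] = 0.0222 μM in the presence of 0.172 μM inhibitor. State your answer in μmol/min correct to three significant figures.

α = 1 + [I]/Ki = 1 + 0.172/0.0447 = 4.848.
For a competitive inhibitor, Vmax is unchanged and the apparent Km becomes α·Km: Km,app = 0.249 μM, Vmax,app = 143 μmol/min.
v = Vmax,app·[S]/(Km,app + [S]) = 143 × 0.0222/(0.249 + 0.0222) = 11.7 μmol/min.

11.7 μmol/min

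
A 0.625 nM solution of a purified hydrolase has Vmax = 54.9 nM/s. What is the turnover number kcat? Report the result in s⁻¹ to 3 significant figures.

87.8 s⁻¹

kcat = Vmax/[E]total = 54.9 nM/s / 0.625 nM = 87.8 s⁻¹.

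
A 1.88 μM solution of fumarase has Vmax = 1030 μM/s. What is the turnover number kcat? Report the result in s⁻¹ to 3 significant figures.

548 s⁻¹

kcat = Vmax/[E]total = 1030 μM/s / 1.88 μM = 548 s⁻¹.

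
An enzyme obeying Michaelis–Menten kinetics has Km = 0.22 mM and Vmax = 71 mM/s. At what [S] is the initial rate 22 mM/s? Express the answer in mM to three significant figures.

0.0988 mM

The required fractional saturation is v/Vmax = 22/71 = 0.3099.
Then [S]/(Km+[S]) = 0.3099 ⇒ [S] = 0.22 × 0.3099/(1 − 0.3099) = 0.0988 mM.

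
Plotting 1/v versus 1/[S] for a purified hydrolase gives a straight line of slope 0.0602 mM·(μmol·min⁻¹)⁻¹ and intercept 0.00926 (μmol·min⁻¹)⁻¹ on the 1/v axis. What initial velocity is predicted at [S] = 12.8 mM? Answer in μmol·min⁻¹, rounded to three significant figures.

71.6 μmol·min⁻¹

The y-intercept is 1/Vmax, so Vmax = 1/0.00926 = 108 μmol·min⁻¹.
The slope is Km/Vmax, so Km = 0.0602 × 108 = 6.50 mM.
Then v = 108 × 12.8/(6.50 + 12.8) = 71.6 μmol·min⁻¹.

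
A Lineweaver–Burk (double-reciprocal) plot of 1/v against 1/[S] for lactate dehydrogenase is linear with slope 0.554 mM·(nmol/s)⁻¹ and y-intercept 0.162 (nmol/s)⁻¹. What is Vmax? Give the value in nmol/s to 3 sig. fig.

6.17 nmol/s

The y-intercept of a Lineweaver–Burk plot equals 1/Vmax, so Vmax = 1/0.162 = 6.17 nmol/s.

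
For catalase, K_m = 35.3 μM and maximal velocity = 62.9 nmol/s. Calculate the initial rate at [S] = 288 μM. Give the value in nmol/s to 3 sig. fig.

v = Vmax·[S]/(Km + [S]) = 62.9 × 288 / (35.3 + 288)
  = 18120 / 323.3 = 56.0 nmol/s.

56.0 nmol/s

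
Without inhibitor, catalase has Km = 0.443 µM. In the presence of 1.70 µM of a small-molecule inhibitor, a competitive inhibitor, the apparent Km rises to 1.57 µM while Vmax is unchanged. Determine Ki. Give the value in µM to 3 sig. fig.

0.668 µM

Competitive: Km,app = α·Km with α = 1 + [I]/Ki.
α = Km,app/Km = 1.57/0.443 = 3.544.
Since α = 1 + [I]/Ki, [I]/Ki = 3.544 − 1 = 2.544 and Ki = 1.70/2.544 = 0.668 µM.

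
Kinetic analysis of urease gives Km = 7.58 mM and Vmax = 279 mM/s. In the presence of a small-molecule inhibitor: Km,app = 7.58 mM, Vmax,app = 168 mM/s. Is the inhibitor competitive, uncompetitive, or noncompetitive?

Vmax decreases (279 → 168 mM/s) while Km is unchanged — pure noncompetitive inhibition.

noncompetitive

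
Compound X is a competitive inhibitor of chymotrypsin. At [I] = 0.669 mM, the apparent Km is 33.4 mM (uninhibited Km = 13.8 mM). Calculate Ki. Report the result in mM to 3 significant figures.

Competitive: Km,app = α·Km with α = 1 + [I]/Ki.
α = Km,app/Km = 33.4/13.8 = 2.420.
Since α = 1 + [I]/Ki, [I]/Ki = 2.420 − 1 = 1.420 and Ki = 0.669/1.420 = 0.471 mM.

0.471 mM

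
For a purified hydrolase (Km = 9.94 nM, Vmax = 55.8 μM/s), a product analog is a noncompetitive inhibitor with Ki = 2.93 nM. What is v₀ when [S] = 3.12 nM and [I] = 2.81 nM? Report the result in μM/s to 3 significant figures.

With α = 1 + [I]/Ki = 1 + 2.81/2.93 = 1.959, the noncompetitive rate law is v = (Vmax/α)·[S] / (Km + [S]).
v = (55.8/1.959)×3.12 / (9.94 + 3.12) = 88.87/13.06 = 6.80 μM/s.

6.80 μM/s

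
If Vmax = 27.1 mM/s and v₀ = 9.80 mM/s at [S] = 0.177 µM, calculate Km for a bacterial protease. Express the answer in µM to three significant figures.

From v = Vmax[S]/(Km+[S]), Km = [S](Vmax − v)/v.
Km = 0.177 × (27.1 − 9.80) / 9.80 = 3.062/9.80 = 0.312 µM.

0.312 µM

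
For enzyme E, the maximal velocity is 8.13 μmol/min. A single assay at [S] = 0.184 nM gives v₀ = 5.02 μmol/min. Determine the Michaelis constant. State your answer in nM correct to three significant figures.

0.114 nM

From v = Vmax[S]/(Km+[S]), Km = [S](Vmax − v)/v.
Km = 0.184 × (8.13 − 5.02) / 5.02 = 0.5722/5.02 = 0.114 nM.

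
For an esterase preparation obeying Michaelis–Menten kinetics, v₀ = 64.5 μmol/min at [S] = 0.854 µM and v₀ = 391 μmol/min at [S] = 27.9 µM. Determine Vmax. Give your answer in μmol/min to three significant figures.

In reciprocal form, 1/v = (Km/Vmax)·(1/[S]) + 1/Vmax. The two points give (1/[S], 1/v) = (1.171, 0.01550) and (0.03584, 0.002558).
Slope = (0.01550 − 0.002558)/(1.171 − 0.03584) = 0.01141; intercept = 0.01550 − 0.01141×1.171 = 0.002149.
Vmax = 1/intercept = 465 μmol/min; Km = slope × Vmax = 0.01141 × 465 = 5.31 µM.

465 μmol/min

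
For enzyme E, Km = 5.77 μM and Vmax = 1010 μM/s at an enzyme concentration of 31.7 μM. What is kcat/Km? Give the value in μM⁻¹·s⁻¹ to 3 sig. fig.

kcat = Vmax/[E]total = 1010/31.7 = 31.9 s⁻¹.
kcat/Km = 31.9/5.77 = 5.52 μM⁻¹·s⁻¹.

5.52 μM⁻¹·s⁻¹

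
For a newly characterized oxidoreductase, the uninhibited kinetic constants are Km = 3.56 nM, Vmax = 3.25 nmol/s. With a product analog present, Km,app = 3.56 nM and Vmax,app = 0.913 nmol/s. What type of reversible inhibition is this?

noncompetitive

Vmax decreases (3.25 → 0.913 nmol/s) while Km is unchanged — pure noncompetitive inhibition.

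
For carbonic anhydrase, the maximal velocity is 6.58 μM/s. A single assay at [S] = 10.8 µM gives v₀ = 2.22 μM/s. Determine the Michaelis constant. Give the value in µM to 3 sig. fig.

From v = Vmax[S]/(Km+[S]), Km = [S](Vmax − v)/v.
Km = 10.8 × (6.58 − 2.22) / 2.22 = 47.09/2.22 = 21.2 µM.

21.2 µM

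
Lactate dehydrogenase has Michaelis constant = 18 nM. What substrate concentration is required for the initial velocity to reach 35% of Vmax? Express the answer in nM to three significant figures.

9.69 nM

v/Vmax = [S]/(Km+[S]) = 0.35, so [S] = Km·0.35/(1 − 0.35) = 18 × 0.5385.
[S] = 9.69 nM.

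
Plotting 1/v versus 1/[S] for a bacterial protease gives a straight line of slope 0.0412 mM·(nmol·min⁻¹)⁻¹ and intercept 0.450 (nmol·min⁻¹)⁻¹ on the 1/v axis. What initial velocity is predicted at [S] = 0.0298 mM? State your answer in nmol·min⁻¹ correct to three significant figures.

The y-intercept is 1/Vmax, so Vmax = 1/0.450 = 2.22 nmol·min⁻¹.
The slope is Km/Vmax, so Km = 0.0412 × 2.22 = 0.0916 mM.
Then v = 2.22 × 0.0298/(0.0916 + 0.0298) = 0.546 nmol·min⁻¹.

0.546 nmol·min⁻¹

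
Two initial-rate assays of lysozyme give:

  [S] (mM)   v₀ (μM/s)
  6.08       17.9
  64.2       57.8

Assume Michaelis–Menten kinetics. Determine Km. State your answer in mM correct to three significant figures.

19.5 mM

From v = Vmax[S]/(Km+[S]), each point gives Vmax = v(Km+[S])/[S].
Equating: 17.9(Km+6.08)/6.08 = 57.8(Km+64.2)/64.2.
2.944·Km + 17.9 = 0.9003·Km + 57.8, so (2.944 − 0.9003)·Km = 57.8 − 17.9.
Km = 39.90/2.044 = 19.5 mM; then Vmax = 17.9(19.5+6.08)/6.08 = 75.4 μM/s.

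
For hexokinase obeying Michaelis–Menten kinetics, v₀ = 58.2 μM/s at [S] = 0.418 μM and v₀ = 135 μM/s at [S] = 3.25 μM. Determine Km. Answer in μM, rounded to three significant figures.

In reciprocal form, 1/v = (Km/Vmax)·(1/[S]) + 1/Vmax. The two points give (1/[S], 1/v) = (2.392, 0.01718) and (0.3077, 0.007407).
Slope = (0.01718 − 0.007407)/(2.392 − 0.3077) = 0.004689; intercept = 0.01718 − 0.004689×2.392 = 0.005965.
Vmax = 1/intercept = 168 μM/s; Km = slope × Vmax = 0.004689 × 168 = 0.786 μM.

0.786 μM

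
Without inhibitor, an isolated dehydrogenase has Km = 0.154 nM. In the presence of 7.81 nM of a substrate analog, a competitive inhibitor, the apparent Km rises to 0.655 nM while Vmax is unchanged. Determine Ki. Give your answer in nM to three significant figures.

2.40 nM

Competitive: Km,app = α·Km with α = 1 + [I]/Ki.
α = Km,app/Km = 0.655/0.154 = 4.253.
Since α = 1 + [I]/Ki, [I]/Ki = 4.253 − 1 = 3.253 and Ki = 7.81/3.253 = 2.40 nM.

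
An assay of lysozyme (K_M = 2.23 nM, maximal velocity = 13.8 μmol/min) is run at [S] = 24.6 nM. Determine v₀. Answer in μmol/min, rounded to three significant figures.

12.7 μmol/min

v = Vmax·[S]/(Km + [S]) = 13.8 × 24.6 / (2.23 + 24.6)
  = 339.5 / 26.83 = 12.7 μmol/min.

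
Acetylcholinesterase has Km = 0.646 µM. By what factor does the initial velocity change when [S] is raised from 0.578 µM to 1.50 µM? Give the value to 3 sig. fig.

1.48

The fractional saturations are [S]/(Km+[S]) = 0.578/1.224 = 0.4722 and 1.50/2.146 = 0.6990.
v₂/v₁ is just their ratio: 0.6990/0.4722 = 1.48.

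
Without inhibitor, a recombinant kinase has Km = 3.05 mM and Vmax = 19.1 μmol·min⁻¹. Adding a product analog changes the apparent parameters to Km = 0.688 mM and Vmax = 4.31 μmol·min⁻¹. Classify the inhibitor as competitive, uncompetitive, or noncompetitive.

uncompetitive

Both Km and Vmax decrease by the same factor (~4.43-fold) — characteristic of uncompetitive inhibition.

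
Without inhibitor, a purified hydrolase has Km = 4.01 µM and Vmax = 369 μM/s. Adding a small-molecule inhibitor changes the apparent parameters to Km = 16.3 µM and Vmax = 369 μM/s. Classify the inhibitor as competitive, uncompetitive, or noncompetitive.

Km increases (4.01 → 16.3 µM) while Vmax is unchanged — the hallmark of competitive inhibition.

competitive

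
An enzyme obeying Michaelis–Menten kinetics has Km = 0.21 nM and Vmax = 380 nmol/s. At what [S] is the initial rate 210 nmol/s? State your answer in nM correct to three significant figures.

The required fractional saturation is v/Vmax = 210/380 = 0.5526.
Then [S]/(Km+[S]) = 0.5526 ⇒ [S] = 0.21 × 0.5526/(1 − 0.5526) = 0.259 nM.

0.259 nM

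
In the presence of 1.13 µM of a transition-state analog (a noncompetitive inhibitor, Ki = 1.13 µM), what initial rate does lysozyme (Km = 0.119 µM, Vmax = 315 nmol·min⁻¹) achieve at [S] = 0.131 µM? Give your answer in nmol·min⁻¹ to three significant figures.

α = 1 + [I]/Ki = 1 + 1.13/1.13 = 2.000.
For a noncompetitive inhibitor, Vmax is reduced to Vmax/α while Km is unchanged: Km,app = 0.119 µM, Vmax,app = 158 nmol·min⁻¹.
v = Vmax,app·[S]/(Km,app + [S]) = 158 × 0.131/(0.119 + 0.131) = 82.5 nmol·min⁻¹.

82.5 nmol·min⁻¹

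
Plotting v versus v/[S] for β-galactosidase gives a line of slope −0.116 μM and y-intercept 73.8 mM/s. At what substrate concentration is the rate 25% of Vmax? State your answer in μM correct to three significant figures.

The Eadie–Hofstee slope gives Km = 0.116 μM (slope = −Km).
v/Vmax = [S]/(Km+[S]) = 0.25 ⇒ [S] = Km·0.25/(1−0.25) = 0.116 × 0.3333 = 0.0387 μM.

0.0387 μM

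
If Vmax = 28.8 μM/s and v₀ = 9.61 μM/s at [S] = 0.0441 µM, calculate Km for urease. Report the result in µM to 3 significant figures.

v/Vmax = 9.61/28.8 = 0.3337 = [S]/(Km+[S]).
So Km + [S] = [S]/0.3337 = 0.1322 µM, giving Km = 0.1322 − 0.0441 = 0.0881 µM.

0.0881 µM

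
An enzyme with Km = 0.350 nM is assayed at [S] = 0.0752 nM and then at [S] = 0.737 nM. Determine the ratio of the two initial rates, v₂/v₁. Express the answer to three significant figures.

The fractional saturations are [S]/(Km+[S]) = 0.0752/0.4252 = 0.1769 and 0.737/1.087 = 0.6780.
v₂/v₁ is just their ratio: 0.6780/0.1769 = 3.83.

3.83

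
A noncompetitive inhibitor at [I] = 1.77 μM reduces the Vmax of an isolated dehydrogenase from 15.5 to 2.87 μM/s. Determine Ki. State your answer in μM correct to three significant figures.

Noncompetitive: Vmax,app = Vmax/α with α = 1 + [I]/Ki.
α = Vmax/Vmax,app = 15.5/2.87 = 5.401.
Since α = 1 + [I]/Ki, [I]/Ki = 5.401 − 1 = 4.401 and Ki = 1.77/4.401 = 0.402 μM.

0.402 μM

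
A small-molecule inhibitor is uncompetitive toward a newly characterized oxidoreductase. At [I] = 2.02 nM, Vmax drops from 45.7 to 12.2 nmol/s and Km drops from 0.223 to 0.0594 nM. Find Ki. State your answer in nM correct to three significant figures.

0.736 nM

Uncompetitive: Vmax,app = Vmax/α (and Km,app = Km/α) with α = 1 + [I]/Ki.
α = Vmax/Vmax,app = 45.7/12.2 = 3.746.
Since α = 1 + [I]/Ki, [I]/Ki = 3.746 − 1 = 2.746 and Ki = 2.02/2.746 = 0.736 nM.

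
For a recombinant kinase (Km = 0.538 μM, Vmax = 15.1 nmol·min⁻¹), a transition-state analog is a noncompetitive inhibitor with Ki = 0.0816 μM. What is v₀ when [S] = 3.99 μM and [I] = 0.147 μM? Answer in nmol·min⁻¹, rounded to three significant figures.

With α = 1 + [I]/Ki = 1 + 0.147/0.0816 = 2.801, the noncompetitive rate law is v = (Vmax/α)·[S] / (Km + [S]).
v = (15.1/2.801)×3.99 / (0.538 + 3.99) = 21.51/4.528 = 4.75 nmol·min⁻¹.

4.75 nmol·min⁻¹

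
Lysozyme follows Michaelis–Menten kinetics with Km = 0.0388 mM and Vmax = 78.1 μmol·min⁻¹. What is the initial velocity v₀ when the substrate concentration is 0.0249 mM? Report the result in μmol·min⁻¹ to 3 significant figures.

30.5 μmol·min⁻¹

v = Vmax·[S]/(Km + [S]) = 78.1 × 0.0249 / (0.0388 + 0.0249)
  = 1.945 / 0.06370 = 30.5 μmol·min⁻¹.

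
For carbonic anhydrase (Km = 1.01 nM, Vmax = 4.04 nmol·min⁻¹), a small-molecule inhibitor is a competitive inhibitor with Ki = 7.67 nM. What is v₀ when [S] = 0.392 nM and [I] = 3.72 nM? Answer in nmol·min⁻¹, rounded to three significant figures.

With α = 1 + [I]/Ki = 1 + 3.72/7.67 = 1.485, the competitive rate law is v = Vmax[S] / (αKm + [S]).
v = 4.04×0.392 / (1.485×1.01 + 0.392) = 1.584/1.892 = 0.837 nmol·min⁻¹.

0.837 nmol·min⁻¹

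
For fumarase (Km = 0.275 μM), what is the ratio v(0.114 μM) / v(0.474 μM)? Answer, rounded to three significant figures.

The fractional saturations are [S]/(Km+[S]) = 0.474/0.7490 = 0.6328 and 0.114/0.3890 = 0.2931.
v₂/v₁ is just their ratio: 0.2931/0.6328 = 0.463.

0.463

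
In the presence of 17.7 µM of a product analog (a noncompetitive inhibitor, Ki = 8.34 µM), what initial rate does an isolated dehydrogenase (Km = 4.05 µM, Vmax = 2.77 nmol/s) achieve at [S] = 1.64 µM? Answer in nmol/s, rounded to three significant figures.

α = 1 + [I]/Ki = 1 + 17.7/8.34 = 3.122.
For a noncompetitive inhibitor, Vmax is reduced to Vmax/α while Km is unchanged: Km,app = 4.05 µM, Vmax,app = 0.887 nmol/s.
v = Vmax,app·[S]/(Km,app + [S]) = 0.887 × 1.64/(4.05 + 1.64) = 0.256 nmol/s.

0.256 nmol/s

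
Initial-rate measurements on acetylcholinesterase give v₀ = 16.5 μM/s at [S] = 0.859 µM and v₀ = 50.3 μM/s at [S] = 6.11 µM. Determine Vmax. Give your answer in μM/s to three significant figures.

75.7 μM/s

From v = Vmax[S]/(Km+[S]), each point gives Vmax = v(Km+[S])/[S].
Equating: 16.5(Km+0.859)/0.859 = 50.3(Km+6.11)/6.11.
19.21·Km + 16.5 = 8.232·Km + 50.3, so (19.21 − 8.232)·Km = 50.3 − 16.5.
Km = 33.80/10.98 = 3.08 µM; then Vmax = 16.5(3.08+0.859)/0.859 = 75.7 μM/s.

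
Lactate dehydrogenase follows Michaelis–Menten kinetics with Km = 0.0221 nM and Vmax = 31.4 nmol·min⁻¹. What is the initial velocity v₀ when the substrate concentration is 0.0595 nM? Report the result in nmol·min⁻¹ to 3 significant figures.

22.9 nmol·min⁻¹

[S]/(Km+[S]) = 0.0595/0.08160 = 0.7292, the fractional saturation.
v = 0.7292 × Vmax = 0.7292 × 31.4 = 22.9 nmol·min⁻¹.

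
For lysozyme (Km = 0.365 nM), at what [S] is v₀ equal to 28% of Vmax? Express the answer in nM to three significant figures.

0.142 nM

v/Vmax = [S]/(Km+[S]) = 0.28, so [S] = Km·0.28/(1 − 0.28) = 0.365 × 0.3889.
[S] = 0.142 nM.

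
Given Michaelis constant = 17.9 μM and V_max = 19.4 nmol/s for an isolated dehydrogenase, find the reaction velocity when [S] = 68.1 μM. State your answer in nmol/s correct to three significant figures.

15.4 nmol/s

v = Vmax·[S]/(Km + [S]) = 19.4 × 68.1 / (17.9 + 68.1)
  = 1321 / 86.00 = 15.4 nmol/s.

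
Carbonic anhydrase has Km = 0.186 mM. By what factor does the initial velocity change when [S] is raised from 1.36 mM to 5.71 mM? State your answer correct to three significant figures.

1.10

Since Vmax cancels, v₂/v₁ = [S]₂(Km+[S]₁) / [S]₁(Km+[S]₂).
= 5.71×(0.186+1.36) / (1.36×(0.186+5.71)) = 8.828/8.019 = 1.10.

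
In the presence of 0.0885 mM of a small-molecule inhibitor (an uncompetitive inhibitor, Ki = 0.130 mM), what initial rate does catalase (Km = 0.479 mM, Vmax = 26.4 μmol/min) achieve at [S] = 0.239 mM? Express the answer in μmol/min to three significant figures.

With α = 1 + [I]/Ki = 1 + 0.0885/0.130 = 1.681, the uncompetitive rate law is v = (Vmax/α)·[S] / (Km/α + [S]).
v = (26.4/1.681)×0.239 / (0.479/1.681 + 0.239) = 3.754/0.5240 = 7.16 μmol/min.

7.16 μmol/min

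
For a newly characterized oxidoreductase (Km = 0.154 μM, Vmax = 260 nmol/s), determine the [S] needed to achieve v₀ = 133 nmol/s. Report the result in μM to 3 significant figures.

The required fractional saturation is v/Vmax = 133/260 = 0.5115.
Then [S]/(Km+[S]) = 0.5115 ⇒ [S] = 0.154 × 0.5115/(1 − 0.5115) = 0.161 μM.

0.161 μM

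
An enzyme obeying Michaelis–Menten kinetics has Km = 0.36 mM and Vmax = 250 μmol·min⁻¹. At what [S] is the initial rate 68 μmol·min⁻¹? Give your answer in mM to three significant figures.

Rearranging v = Vmax[S]/(Km+[S]) gives [S] = Km·v/(Vmax − v).
[S] = 0.36 × 68 / (250 − 68) = 24.48/182.0 = 0.135 mM.

0.135 mM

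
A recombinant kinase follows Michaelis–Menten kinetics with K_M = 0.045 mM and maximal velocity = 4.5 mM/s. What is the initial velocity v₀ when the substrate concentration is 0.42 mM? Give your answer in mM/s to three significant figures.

[S]/(Km+[S]) = 0.42/0.4650 = 0.9032, the fractional saturation.
v = 0.9032 × Vmax = 0.9032 × 4.5 = 4.06 mM/s.

4.06 mM/s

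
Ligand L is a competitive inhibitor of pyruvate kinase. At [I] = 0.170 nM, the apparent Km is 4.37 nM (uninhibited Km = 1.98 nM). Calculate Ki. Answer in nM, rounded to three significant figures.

Competitive: Km,app = α·Km with α = 1 + [I]/Ki.
α = Km,app/Km = 4.37/1.98 = 2.207.
Since α = 1 + [I]/Ki, [I]/Ki = 2.207 − 1 = 1.207 and Ki = 0.170/1.207 = 0.141 nM.

0.141 nM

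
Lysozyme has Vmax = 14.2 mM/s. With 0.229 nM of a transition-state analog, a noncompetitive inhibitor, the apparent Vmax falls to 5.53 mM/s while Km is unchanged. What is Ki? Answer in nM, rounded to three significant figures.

0.146 nM

Noncompetitive: Vmax,app = Vmax/α with α = 1 + [I]/Ki.
α = Vmax/Vmax,app = 14.2/5.53 = 2.568.
Ki = [I]/(α − 1) = 0.229/1.568 = 0.146 nM.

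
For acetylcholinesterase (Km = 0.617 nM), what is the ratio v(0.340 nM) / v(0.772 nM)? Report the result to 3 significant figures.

The fractional saturations are [S]/(Km+[S]) = 0.772/1.389 = 0.5558 and 0.340/0.9570 = 0.3553.
v₂/v₁ is just their ratio: 0.3553/0.5558 = 0.639.

0.639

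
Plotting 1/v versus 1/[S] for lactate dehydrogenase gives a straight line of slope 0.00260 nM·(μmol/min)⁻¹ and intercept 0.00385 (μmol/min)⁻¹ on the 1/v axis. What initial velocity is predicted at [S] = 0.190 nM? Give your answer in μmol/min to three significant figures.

57.0 μmol/min

The y-intercept is 1/Vmax, so Vmax = 1/0.00385 = 260 μmol/min.
The slope is Km/Vmax, so Km = 0.00260 × 260 = 0.675 nM.
Then v = 260 × 0.190/(0.675 + 0.190) = 57.0 μmol/min.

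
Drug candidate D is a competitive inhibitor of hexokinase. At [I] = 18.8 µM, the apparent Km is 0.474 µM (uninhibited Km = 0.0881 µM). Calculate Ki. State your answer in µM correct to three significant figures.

4.29 µM

Competitive: Km,app = α·Km with α = 1 + [I]/Ki.
α = Km,app/Km = 0.474/0.0881 = 5.380.
Since α = 1 + [I]/Ki, [I]/Ki = 5.380 − 1 = 4.380 and Ki = 18.8/4.380 = 4.29 µM.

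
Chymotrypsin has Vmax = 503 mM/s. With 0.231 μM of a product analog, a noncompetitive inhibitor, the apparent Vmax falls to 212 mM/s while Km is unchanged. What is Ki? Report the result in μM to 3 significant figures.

0.168 μM

Noncompetitive: Vmax,app = Vmax/α with α = 1 + [I]/Ki.
α = Vmax/Vmax,app = 503/212 = 2.373.
Ki = [I]/(α − 1) = 0.231/1.373 = 0.168 μM.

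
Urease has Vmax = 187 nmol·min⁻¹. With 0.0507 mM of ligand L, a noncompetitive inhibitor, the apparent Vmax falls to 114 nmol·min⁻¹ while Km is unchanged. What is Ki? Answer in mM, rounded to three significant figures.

0.0792 mM

Noncompetitive: Vmax,app = Vmax/α with α = 1 + [I]/Ki.
α = Vmax/Vmax,app = 187/114 = 1.640.
Ki = [I]/(α − 1) = 0.0507/0.6404 = 0.0792 mM.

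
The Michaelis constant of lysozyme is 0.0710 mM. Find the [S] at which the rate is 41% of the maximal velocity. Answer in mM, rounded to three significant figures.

v/Vmax = [S]/(Km+[S]) = 0.41, so [S] = Km·0.41/(1 − 0.41) = 0.0710 × 0.6949.
[S] = 0.0493 mM.

0.0493 mM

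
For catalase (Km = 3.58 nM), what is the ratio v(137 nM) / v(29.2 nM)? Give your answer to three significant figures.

1.09

Since Vmax cancels, v₂/v₁ = [S]₂(Km+[S]₁) / [S]₁(Km+[S]₂).
= 137×(3.58+29.2) / (29.2×(3.58+137)) = 4491/4105 = 1.09.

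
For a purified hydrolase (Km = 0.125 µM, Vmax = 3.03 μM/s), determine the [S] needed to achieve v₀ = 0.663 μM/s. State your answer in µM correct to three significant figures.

0.0350 µM

Rearranging v = Vmax[S]/(Km+[S]) gives [S] = Km·v/(Vmax − v).
[S] = 0.125 × 0.663 / (3.03 − 0.663) = 0.08288/2.367 = 0.0350 µM.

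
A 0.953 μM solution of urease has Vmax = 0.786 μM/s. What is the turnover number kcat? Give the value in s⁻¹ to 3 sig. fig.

kcat = Vmax/[E]total = 0.786 μM/s / 0.953 μM = 0.825 s⁻¹.

0.825 s⁻¹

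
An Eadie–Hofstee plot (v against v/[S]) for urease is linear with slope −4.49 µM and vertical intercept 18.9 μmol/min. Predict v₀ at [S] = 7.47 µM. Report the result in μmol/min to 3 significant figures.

In the Eadie–Hofstee form v = Vmax − Km·(v/[S]), the slope is −Km and the intercept is Vmax, so Km = 4.49 µM and Vmax = 18.9 μmol/min.
v = 18.9 × 7.47/(4.49 + 7.47) = 11.8 μmol/min.

11.8 μmol/min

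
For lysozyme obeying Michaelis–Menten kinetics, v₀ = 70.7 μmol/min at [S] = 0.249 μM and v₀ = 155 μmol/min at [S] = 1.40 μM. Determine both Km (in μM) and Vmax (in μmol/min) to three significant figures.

From v = Vmax[S]/(Km+[S]), each point gives Vmax = v(Km+[S])/[S].
Equating: 70.7(Km+0.249)/0.249 = 155(Km+1.40)/1.40.
283.9·Km + 70.7 = 110.7·Km + 155, so (283.9 − 110.7)·Km = 155 − 70.7.
Km = 84.30/173.2 = 0.487 μM; then Vmax = 70.7(0.487+0.249)/0.249 = 209 μmol/min.

Km = 0.487 μM; Vmax = 209 μmol/min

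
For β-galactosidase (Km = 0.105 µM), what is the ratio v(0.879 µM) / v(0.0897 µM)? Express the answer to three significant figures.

Since Vmax cancels, v₂/v₁ = [S]₂(Km+[S]₁) / [S]₁(Km+[S]₂).
= 0.879×(0.105+0.0897) / (0.0897×(0.105+0.879)) = 0.1711/0.08826 = 1.94.

1.94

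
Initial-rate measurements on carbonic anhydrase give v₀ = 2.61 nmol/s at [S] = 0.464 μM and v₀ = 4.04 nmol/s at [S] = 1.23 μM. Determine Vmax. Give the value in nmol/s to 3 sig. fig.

From v = Vmax[S]/(Km+[S]), each point gives Vmax = v(Km+[S])/[S].
Equating: 2.61(Km+0.464)/0.464 = 4.04(Km+1.23)/1.23.
5.625·Km + 2.61 = 3.285·Km + 4.04, so (5.625 − 3.285)·Km = 4.04 − 2.61.
Km = 1.430/2.340 = 0.611 μM; then Vmax = 2.61(0.611+0.464)/0.464 = 6.05 nmol/s.

6.05 nmol/s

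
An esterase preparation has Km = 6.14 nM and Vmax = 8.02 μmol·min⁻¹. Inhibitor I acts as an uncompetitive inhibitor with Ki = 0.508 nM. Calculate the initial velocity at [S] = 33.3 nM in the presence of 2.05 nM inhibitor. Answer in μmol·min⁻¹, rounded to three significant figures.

1.54 μmol·min⁻¹

With α = 1 + [I]/Ki = 1 + 2.05/0.508 = 5.035, the uncompetitive rate law is v = (Vmax/α)·[S] / (Km/α + [S]).
v = (8.02/5.035)×33.3 / (6.14/5.035 + 33.3) = 53.04/34.52 = 1.54 μmol·min⁻¹.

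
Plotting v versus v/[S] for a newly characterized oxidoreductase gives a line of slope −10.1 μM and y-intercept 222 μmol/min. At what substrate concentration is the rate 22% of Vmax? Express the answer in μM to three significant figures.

The Eadie–Hofstee slope gives Km = 10.1 μM (slope = −Km).
v/Vmax = [S]/(Km+[S]) = 0.22 ⇒ [S] = Km·0.22/(1−0.22) = 10.1 × 0.2821 = 2.85 μM.

2.85 μM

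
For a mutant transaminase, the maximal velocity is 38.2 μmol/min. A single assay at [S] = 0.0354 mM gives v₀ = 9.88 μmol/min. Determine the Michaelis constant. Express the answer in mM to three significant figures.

v/Vmax = 9.88/38.2 = 0.2586 = [S]/(Km+[S]).
So Km + [S] = [S]/0.2586 = 0.1369 mM, giving Km = 0.1369 − 0.0354 = 0.101 mM.

0.101 mM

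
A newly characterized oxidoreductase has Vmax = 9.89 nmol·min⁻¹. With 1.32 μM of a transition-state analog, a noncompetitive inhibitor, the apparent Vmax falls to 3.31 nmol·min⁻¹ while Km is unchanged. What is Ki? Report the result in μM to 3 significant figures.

0.664 μM

Noncompetitive: Vmax,app = Vmax/α with α = 1 + [I]/Ki.
α = Vmax/Vmax,app = 9.89/3.31 = 2.988.
Ki = [I]/(α − 1) = 1.32/1.988 = 0.664 μM.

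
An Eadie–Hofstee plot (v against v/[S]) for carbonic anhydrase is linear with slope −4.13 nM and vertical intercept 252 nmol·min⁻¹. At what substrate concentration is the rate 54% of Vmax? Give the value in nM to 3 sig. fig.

The Eadie–Hofstee slope gives Km = 4.13 nM (slope = −Km).
v/Vmax = [S]/(Km+[S]) = 0.54 ⇒ [S] = Km·0.54/(1−0.54) = 4.13 × 1.174 = 4.85 nM.

4.85 nM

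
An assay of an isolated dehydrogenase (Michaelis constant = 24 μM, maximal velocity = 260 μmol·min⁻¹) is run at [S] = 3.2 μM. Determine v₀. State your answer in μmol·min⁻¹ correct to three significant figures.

30.6 μmol·min⁻¹

[S]/(Km+[S]) = 3.2/27.20 = 0.1176, the fractional saturation.
v = 0.1176 × Vmax = 0.1176 × 260 = 30.6 μmol·min⁻¹.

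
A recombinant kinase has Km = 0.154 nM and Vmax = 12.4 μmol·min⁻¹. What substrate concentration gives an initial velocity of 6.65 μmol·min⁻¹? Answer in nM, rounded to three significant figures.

0.178 nM

Rearranging v = Vmax[S]/(Km+[S]) gives [S] = Km·v/(Vmax − v).
[S] = 0.154 × 6.65 / (12.4 − 6.65) = 1.024/5.750 = 0.178 nM.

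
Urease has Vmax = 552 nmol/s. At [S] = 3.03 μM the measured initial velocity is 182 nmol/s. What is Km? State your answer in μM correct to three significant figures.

From v = Vmax[S]/(Km+[S]), Km = [S](Vmax − v)/v.
Km = 3.03 × (552 − 182) / 182 = 1121/182 = 6.16 μM.

6.16 μM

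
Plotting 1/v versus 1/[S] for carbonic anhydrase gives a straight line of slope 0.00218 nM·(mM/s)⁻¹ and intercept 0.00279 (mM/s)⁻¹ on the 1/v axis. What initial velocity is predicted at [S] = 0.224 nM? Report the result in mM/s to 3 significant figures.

79.9 mM/s

The y-intercept is 1/Vmax, so Vmax = 1/0.00279 = 358 mM/s.
The slope is Km/Vmax, so Km = 0.00218 × 358 = 0.781 nM.
Then v = 358 × 0.224/(0.781 + 0.224) = 79.9 mM/s.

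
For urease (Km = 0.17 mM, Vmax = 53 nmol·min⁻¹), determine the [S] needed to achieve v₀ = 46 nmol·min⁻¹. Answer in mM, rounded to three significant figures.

1.12 mM

The required fractional saturation is v/Vmax = 46/53 = 0.8679.
Then [S]/(Km+[S]) = 0.8679 ⇒ [S] = 0.17 × 0.8679/(1 − 0.8679) = 1.12 mM.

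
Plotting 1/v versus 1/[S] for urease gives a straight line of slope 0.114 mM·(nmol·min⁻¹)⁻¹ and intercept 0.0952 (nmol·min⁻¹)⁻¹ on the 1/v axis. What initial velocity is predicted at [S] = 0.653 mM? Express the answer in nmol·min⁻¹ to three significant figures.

The y-intercept is 1/Vmax, so Vmax = 1/0.0952 = 10.5 nmol·min⁻¹.
The slope is Km/Vmax, so Km = 0.114 × 10.5 = 1.20 mM.
Then v = 10.5 × 0.653/(1.20 + 0.653) = 3.71 nmol·min⁻¹.

3.71 nmol·min⁻¹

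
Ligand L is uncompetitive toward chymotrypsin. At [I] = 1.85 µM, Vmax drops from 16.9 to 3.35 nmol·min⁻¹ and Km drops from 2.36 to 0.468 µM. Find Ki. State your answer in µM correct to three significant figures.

Uncompetitive: Vmax,app = Vmax/α (and Km,app = Km/α) with α = 1 + [I]/Ki.
α = Vmax/Vmax,app = 16.9/3.35 = 5.045.
Since α = 1 + [I]/Ki, [I]/Ki = 5.045 − 1 = 4.045 and Ki = 1.85/4.045 = 0.457 µM.

0.457 µM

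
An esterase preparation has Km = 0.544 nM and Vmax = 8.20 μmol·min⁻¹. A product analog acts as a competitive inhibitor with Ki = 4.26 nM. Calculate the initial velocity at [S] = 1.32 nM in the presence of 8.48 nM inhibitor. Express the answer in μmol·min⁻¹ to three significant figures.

α = 1 + [I]/Ki = 1 + 8.48/4.26 = 2.991.
For a competitive inhibitor, Vmax is unchanged and the apparent Km becomes α·Km: Km,app = 1.63 nM, Vmax,app = 8.20 μmol·min⁻¹.
v = Vmax,app·[S]/(Km,app + [S]) = 8.20 × 1.32/(1.63 + 1.32) = 3.67 μmol·min⁻¹.

3.67 μmol·min⁻¹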